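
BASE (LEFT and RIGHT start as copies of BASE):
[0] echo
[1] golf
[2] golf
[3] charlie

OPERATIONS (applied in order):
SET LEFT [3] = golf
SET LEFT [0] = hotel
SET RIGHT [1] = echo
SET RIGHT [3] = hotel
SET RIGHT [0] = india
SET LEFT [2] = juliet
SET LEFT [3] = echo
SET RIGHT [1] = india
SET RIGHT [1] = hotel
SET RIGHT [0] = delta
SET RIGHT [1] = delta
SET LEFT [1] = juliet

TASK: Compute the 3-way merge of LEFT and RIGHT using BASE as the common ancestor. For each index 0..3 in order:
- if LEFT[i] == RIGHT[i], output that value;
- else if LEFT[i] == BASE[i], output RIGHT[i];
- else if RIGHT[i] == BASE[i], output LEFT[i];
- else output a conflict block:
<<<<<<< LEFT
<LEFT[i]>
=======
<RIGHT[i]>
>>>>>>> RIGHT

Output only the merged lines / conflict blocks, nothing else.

Answer: <<<<<<< LEFT
hotel
=======
delta
>>>>>>> RIGHT
<<<<<<< LEFT
juliet
=======
delta
>>>>>>> RIGHT
juliet
<<<<<<< LEFT
echo
=======
hotel
>>>>>>> RIGHT

Derivation:
Final LEFT:  [hotel, juliet, juliet, echo]
Final RIGHT: [delta, delta, golf, hotel]
i=0: BASE=echo L=hotel R=delta all differ -> CONFLICT
i=1: BASE=golf L=juliet R=delta all differ -> CONFLICT
i=2: L=juliet, R=golf=BASE -> take LEFT -> juliet
i=3: BASE=charlie L=echo R=hotel all differ -> CONFLICT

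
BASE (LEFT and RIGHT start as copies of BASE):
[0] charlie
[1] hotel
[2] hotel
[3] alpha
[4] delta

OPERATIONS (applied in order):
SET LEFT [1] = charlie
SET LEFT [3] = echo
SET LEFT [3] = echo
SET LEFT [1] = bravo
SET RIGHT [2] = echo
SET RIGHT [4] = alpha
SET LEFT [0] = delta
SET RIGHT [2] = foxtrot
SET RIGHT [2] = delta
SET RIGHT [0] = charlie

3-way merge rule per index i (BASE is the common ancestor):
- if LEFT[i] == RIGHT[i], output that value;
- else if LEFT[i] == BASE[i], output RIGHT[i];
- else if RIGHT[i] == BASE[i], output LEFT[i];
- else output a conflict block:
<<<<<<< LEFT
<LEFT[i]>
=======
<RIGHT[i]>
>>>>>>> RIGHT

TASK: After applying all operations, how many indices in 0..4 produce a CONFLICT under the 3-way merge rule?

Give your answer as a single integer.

Answer: 0

Derivation:
Final LEFT:  [delta, bravo, hotel, echo, delta]
Final RIGHT: [charlie, hotel, delta, alpha, alpha]
i=0: L=delta, R=charlie=BASE -> take LEFT -> delta
i=1: L=bravo, R=hotel=BASE -> take LEFT -> bravo
i=2: L=hotel=BASE, R=delta -> take RIGHT -> delta
i=3: L=echo, R=alpha=BASE -> take LEFT -> echo
i=4: L=delta=BASE, R=alpha -> take RIGHT -> alpha
Conflict count: 0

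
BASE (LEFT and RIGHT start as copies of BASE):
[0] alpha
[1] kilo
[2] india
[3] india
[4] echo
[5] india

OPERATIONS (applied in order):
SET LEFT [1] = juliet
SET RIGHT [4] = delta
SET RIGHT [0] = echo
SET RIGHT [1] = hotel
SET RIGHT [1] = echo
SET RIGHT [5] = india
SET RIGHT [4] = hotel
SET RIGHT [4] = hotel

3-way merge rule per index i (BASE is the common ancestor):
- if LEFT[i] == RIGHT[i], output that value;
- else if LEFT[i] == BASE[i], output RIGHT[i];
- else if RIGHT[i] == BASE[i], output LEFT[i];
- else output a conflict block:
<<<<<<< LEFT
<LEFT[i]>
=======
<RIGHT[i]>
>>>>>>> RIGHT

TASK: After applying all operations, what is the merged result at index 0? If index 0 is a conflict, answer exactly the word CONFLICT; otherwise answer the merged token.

Final LEFT:  [alpha, juliet, india, india, echo, india]
Final RIGHT: [echo, echo, india, india, hotel, india]
i=0: L=alpha=BASE, R=echo -> take RIGHT -> echo
i=1: BASE=kilo L=juliet R=echo all differ -> CONFLICT
i=2: L=india R=india -> agree -> india
i=3: L=india R=india -> agree -> india
i=4: L=echo=BASE, R=hotel -> take RIGHT -> hotel
i=5: L=india R=india -> agree -> india
Index 0 -> echo

Answer: echo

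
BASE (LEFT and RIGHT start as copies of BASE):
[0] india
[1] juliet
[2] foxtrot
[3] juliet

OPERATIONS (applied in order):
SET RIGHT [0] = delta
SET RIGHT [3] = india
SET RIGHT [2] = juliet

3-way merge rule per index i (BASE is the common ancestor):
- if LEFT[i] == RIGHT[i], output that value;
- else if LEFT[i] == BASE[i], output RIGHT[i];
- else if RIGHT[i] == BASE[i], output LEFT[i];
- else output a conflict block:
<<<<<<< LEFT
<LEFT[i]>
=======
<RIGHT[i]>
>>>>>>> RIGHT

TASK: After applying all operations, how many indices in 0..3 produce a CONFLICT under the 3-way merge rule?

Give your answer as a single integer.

Final LEFT:  [india, juliet, foxtrot, juliet]
Final RIGHT: [delta, juliet, juliet, india]
i=0: L=india=BASE, R=delta -> take RIGHT -> delta
i=1: L=juliet R=juliet -> agree -> juliet
i=2: L=foxtrot=BASE, R=juliet -> take RIGHT -> juliet
i=3: L=juliet=BASE, R=india -> take RIGHT -> india
Conflict count: 0

Answer: 0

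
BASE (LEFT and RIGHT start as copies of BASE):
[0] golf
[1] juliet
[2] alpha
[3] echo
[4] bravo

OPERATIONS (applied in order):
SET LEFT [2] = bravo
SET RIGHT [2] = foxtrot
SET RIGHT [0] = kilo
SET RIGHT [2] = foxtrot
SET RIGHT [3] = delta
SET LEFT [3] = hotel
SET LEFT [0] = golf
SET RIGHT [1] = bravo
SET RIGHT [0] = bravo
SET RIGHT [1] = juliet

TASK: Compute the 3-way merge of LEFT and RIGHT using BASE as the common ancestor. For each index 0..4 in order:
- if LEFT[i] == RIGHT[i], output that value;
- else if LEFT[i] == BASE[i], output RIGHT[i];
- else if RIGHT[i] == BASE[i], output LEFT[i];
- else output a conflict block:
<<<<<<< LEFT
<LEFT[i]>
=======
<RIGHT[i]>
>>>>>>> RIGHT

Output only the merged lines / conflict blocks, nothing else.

Final LEFT:  [golf, juliet, bravo, hotel, bravo]
Final RIGHT: [bravo, juliet, foxtrot, delta, bravo]
i=0: L=golf=BASE, R=bravo -> take RIGHT -> bravo
i=1: L=juliet R=juliet -> agree -> juliet
i=2: BASE=alpha L=bravo R=foxtrot all differ -> CONFLICT
i=3: BASE=echo L=hotel R=delta all differ -> CONFLICT
i=4: L=bravo R=bravo -> agree -> bravo

Answer: bravo
juliet
<<<<<<< LEFT
bravo
=======
foxtrot
>>>>>>> RIGHT
<<<<<<< LEFT
hotel
=======
delta
>>>>>>> RIGHT
bravo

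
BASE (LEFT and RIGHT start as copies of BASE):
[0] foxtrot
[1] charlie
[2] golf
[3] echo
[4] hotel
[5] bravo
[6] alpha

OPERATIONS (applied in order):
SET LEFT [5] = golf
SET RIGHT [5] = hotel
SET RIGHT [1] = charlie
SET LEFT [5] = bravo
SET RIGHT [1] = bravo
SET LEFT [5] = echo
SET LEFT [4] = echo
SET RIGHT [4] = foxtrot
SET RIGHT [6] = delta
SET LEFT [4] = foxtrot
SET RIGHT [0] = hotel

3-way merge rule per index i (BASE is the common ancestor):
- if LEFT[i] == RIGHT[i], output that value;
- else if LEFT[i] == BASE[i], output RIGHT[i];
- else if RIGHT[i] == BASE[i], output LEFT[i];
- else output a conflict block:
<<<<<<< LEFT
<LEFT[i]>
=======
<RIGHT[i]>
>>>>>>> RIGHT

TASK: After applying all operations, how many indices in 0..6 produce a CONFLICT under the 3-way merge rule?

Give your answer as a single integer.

Answer: 1

Derivation:
Final LEFT:  [foxtrot, charlie, golf, echo, foxtrot, echo, alpha]
Final RIGHT: [hotel, bravo, golf, echo, foxtrot, hotel, delta]
i=0: L=foxtrot=BASE, R=hotel -> take RIGHT -> hotel
i=1: L=charlie=BASE, R=bravo -> take RIGHT -> bravo
i=2: L=golf R=golf -> agree -> golf
i=3: L=echo R=echo -> agree -> echo
i=4: L=foxtrot R=foxtrot -> agree -> foxtrot
i=5: BASE=bravo L=echo R=hotel all differ -> CONFLICT
i=6: L=alpha=BASE, R=delta -> take RIGHT -> delta
Conflict count: 1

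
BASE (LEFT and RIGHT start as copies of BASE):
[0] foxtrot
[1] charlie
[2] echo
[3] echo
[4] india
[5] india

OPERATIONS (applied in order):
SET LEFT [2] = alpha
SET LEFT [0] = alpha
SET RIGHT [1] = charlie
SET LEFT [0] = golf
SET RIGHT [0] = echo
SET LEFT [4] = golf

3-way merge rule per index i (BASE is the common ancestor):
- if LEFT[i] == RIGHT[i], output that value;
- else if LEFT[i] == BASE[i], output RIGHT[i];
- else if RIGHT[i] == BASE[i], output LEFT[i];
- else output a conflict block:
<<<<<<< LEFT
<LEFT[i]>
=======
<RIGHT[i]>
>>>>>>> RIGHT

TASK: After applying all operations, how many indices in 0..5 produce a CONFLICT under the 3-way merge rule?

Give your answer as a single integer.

Answer: 1

Derivation:
Final LEFT:  [golf, charlie, alpha, echo, golf, india]
Final RIGHT: [echo, charlie, echo, echo, india, india]
i=0: BASE=foxtrot L=golf R=echo all differ -> CONFLICT
i=1: L=charlie R=charlie -> agree -> charlie
i=2: L=alpha, R=echo=BASE -> take LEFT -> alpha
i=3: L=echo R=echo -> agree -> echo
i=4: L=golf, R=india=BASE -> take LEFT -> golf
i=5: L=india R=india -> agree -> india
Conflict count: 1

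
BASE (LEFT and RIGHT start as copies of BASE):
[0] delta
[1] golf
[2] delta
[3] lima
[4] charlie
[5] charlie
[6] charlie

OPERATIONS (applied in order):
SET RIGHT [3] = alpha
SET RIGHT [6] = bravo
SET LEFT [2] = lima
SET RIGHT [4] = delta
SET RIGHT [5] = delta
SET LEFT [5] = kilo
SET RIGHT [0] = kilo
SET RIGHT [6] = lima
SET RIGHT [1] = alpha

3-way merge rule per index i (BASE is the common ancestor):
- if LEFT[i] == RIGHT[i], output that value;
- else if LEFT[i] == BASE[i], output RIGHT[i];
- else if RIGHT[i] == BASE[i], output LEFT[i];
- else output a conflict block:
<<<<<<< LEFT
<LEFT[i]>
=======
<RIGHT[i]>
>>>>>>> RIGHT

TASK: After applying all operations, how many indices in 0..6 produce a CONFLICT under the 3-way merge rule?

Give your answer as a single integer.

Answer: 1

Derivation:
Final LEFT:  [delta, golf, lima, lima, charlie, kilo, charlie]
Final RIGHT: [kilo, alpha, delta, alpha, delta, delta, lima]
i=0: L=delta=BASE, R=kilo -> take RIGHT -> kilo
i=1: L=golf=BASE, R=alpha -> take RIGHT -> alpha
i=2: L=lima, R=delta=BASE -> take LEFT -> lima
i=3: L=lima=BASE, R=alpha -> take RIGHT -> alpha
i=4: L=charlie=BASE, R=delta -> take RIGHT -> delta
i=5: BASE=charlie L=kilo R=delta all differ -> CONFLICT
i=6: L=charlie=BASE, R=lima -> take RIGHT -> lima
Conflict count: 1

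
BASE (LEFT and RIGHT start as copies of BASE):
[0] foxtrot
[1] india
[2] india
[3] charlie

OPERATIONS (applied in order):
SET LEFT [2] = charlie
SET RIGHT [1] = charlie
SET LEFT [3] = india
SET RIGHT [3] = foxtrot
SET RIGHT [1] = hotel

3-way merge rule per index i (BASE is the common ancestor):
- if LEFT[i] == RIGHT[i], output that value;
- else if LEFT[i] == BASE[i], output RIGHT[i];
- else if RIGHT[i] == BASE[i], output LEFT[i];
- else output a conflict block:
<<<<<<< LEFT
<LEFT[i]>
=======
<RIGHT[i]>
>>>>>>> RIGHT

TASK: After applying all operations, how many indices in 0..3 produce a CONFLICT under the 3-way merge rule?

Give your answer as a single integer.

Answer: 1

Derivation:
Final LEFT:  [foxtrot, india, charlie, india]
Final RIGHT: [foxtrot, hotel, india, foxtrot]
i=0: L=foxtrot R=foxtrot -> agree -> foxtrot
i=1: L=india=BASE, R=hotel -> take RIGHT -> hotel
i=2: L=charlie, R=india=BASE -> take LEFT -> charlie
i=3: BASE=charlie L=india R=foxtrot all differ -> CONFLICT
Conflict count: 1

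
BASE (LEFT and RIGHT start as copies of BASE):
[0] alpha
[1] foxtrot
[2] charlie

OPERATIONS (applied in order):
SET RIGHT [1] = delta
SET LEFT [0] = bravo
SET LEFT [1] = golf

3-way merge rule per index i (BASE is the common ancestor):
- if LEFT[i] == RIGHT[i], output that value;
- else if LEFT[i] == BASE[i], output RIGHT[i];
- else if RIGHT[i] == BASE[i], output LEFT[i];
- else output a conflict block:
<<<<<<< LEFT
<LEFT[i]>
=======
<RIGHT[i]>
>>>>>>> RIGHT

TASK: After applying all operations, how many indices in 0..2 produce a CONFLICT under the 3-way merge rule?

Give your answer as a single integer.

Answer: 1

Derivation:
Final LEFT:  [bravo, golf, charlie]
Final RIGHT: [alpha, delta, charlie]
i=0: L=bravo, R=alpha=BASE -> take LEFT -> bravo
i=1: BASE=foxtrot L=golf R=delta all differ -> CONFLICT
i=2: L=charlie R=charlie -> agree -> charlie
Conflict count: 1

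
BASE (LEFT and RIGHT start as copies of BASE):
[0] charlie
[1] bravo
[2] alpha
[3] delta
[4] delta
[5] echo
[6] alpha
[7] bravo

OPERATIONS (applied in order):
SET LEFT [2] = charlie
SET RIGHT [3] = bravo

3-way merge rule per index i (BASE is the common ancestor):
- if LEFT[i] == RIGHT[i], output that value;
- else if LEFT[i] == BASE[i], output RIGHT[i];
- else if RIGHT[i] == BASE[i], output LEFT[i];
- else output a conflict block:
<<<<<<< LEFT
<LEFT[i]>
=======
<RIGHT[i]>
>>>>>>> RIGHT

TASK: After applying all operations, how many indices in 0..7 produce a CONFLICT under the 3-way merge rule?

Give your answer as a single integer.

Final LEFT:  [charlie, bravo, charlie, delta, delta, echo, alpha, bravo]
Final RIGHT: [charlie, bravo, alpha, bravo, delta, echo, alpha, bravo]
i=0: L=charlie R=charlie -> agree -> charlie
i=1: L=bravo R=bravo -> agree -> bravo
i=2: L=charlie, R=alpha=BASE -> take LEFT -> charlie
i=3: L=delta=BASE, R=bravo -> take RIGHT -> bravo
i=4: L=delta R=delta -> agree -> delta
i=5: L=echo R=echo -> agree -> echo
i=6: L=alpha R=alpha -> agree -> alpha
i=7: L=bravo R=bravo -> agree -> bravo
Conflict count: 0

Answer: 0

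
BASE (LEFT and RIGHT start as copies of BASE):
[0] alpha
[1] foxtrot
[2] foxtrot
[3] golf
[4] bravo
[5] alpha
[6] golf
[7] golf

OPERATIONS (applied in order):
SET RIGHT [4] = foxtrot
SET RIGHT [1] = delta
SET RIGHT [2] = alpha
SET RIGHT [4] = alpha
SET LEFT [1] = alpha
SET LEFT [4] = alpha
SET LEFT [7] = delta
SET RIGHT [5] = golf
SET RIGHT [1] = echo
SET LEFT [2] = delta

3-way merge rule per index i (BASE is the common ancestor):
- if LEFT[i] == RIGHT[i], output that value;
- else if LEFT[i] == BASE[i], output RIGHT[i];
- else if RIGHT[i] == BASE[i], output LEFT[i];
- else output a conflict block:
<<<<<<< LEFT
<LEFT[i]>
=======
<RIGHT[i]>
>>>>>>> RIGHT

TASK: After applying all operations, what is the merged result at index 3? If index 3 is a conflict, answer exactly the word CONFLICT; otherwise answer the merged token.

Final LEFT:  [alpha, alpha, delta, golf, alpha, alpha, golf, delta]
Final RIGHT: [alpha, echo, alpha, golf, alpha, golf, golf, golf]
i=0: L=alpha R=alpha -> agree -> alpha
i=1: BASE=foxtrot L=alpha R=echo all differ -> CONFLICT
i=2: BASE=foxtrot L=delta R=alpha all differ -> CONFLICT
i=3: L=golf R=golf -> agree -> golf
i=4: L=alpha R=alpha -> agree -> alpha
i=5: L=alpha=BASE, R=golf -> take RIGHT -> golf
i=6: L=golf R=golf -> agree -> golf
i=7: L=delta, R=golf=BASE -> take LEFT -> delta
Index 3 -> golf

Answer: golf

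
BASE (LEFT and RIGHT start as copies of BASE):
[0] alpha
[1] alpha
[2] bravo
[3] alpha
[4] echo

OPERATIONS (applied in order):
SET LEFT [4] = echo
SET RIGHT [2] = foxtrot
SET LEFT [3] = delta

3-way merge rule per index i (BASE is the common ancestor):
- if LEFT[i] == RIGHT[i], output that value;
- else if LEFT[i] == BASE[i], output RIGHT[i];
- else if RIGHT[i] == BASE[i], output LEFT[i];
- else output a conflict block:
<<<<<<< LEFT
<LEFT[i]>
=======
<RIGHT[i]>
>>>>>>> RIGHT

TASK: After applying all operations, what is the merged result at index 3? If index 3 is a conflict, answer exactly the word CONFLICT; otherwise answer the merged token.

Answer: delta

Derivation:
Final LEFT:  [alpha, alpha, bravo, delta, echo]
Final RIGHT: [alpha, alpha, foxtrot, alpha, echo]
i=0: L=alpha R=alpha -> agree -> alpha
i=1: L=alpha R=alpha -> agree -> alpha
i=2: L=bravo=BASE, R=foxtrot -> take RIGHT -> foxtrot
i=3: L=delta, R=alpha=BASE -> take LEFT -> delta
i=4: L=echo R=echo -> agree -> echo
Index 3 -> delta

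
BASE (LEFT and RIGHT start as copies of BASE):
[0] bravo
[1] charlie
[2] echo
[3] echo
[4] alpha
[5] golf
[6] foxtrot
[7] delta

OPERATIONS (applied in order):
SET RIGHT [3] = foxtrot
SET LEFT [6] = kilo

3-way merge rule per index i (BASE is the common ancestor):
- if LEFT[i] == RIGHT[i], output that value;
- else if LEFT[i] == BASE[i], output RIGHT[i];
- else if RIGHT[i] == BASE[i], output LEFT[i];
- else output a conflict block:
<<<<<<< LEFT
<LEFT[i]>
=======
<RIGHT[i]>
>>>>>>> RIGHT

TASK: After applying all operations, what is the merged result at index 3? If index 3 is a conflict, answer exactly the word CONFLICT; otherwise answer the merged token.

Final LEFT:  [bravo, charlie, echo, echo, alpha, golf, kilo, delta]
Final RIGHT: [bravo, charlie, echo, foxtrot, alpha, golf, foxtrot, delta]
i=0: L=bravo R=bravo -> agree -> bravo
i=1: L=charlie R=charlie -> agree -> charlie
i=2: L=echo R=echo -> agree -> echo
i=3: L=echo=BASE, R=foxtrot -> take RIGHT -> foxtrot
i=4: L=alpha R=alpha -> agree -> alpha
i=5: L=golf R=golf -> agree -> golf
i=6: L=kilo, R=foxtrot=BASE -> take LEFT -> kilo
i=7: L=delta R=delta -> agree -> delta
Index 3 -> foxtrot

Answer: foxtrot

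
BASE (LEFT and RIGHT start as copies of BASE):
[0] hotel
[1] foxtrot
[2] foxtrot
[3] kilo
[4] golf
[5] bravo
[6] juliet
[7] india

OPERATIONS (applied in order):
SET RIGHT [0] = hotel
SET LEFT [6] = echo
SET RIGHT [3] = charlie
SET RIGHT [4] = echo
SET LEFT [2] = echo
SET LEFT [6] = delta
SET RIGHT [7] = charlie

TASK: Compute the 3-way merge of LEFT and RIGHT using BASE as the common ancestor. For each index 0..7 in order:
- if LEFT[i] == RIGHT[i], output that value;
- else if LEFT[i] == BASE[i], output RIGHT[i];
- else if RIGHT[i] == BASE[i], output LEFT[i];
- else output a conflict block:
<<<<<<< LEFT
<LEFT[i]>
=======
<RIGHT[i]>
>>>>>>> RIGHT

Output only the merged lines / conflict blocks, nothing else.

Final LEFT:  [hotel, foxtrot, echo, kilo, golf, bravo, delta, india]
Final RIGHT: [hotel, foxtrot, foxtrot, charlie, echo, bravo, juliet, charlie]
i=0: L=hotel R=hotel -> agree -> hotel
i=1: L=foxtrot R=foxtrot -> agree -> foxtrot
i=2: L=echo, R=foxtrot=BASE -> take LEFT -> echo
i=3: L=kilo=BASE, R=charlie -> take RIGHT -> charlie
i=4: L=golf=BASE, R=echo -> take RIGHT -> echo
i=5: L=bravo R=bravo -> agree -> bravo
i=6: L=delta, R=juliet=BASE -> take LEFT -> delta
i=7: L=india=BASE, R=charlie -> take RIGHT -> charlie

Answer: hotel
foxtrot
echo
charlie
echo
bravo
delta
charlie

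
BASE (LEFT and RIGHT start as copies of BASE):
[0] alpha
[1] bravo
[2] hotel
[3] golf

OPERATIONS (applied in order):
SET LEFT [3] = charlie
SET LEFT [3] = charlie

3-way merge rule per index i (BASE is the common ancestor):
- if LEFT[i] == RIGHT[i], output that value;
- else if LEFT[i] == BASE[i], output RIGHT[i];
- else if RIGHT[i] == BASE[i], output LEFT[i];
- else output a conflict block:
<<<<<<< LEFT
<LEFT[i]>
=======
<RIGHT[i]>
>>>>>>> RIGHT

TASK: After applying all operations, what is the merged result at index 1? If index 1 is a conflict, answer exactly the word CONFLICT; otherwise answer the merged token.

Answer: bravo

Derivation:
Final LEFT:  [alpha, bravo, hotel, charlie]
Final RIGHT: [alpha, bravo, hotel, golf]
i=0: L=alpha R=alpha -> agree -> alpha
i=1: L=bravo R=bravo -> agree -> bravo
i=2: L=hotel R=hotel -> agree -> hotel
i=3: L=charlie, R=golf=BASE -> take LEFT -> charlie
Index 1 -> bravo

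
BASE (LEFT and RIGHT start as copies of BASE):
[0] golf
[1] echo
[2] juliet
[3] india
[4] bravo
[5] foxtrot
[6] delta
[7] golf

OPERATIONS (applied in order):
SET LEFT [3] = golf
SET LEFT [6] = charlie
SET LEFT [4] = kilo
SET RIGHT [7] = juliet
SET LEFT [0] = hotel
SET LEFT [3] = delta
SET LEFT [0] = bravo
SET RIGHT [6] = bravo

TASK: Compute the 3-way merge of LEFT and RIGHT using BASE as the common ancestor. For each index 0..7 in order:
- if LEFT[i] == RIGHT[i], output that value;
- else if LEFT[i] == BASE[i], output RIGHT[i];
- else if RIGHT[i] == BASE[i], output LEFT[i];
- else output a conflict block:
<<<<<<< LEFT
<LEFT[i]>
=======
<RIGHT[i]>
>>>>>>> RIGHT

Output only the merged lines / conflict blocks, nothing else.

Final LEFT:  [bravo, echo, juliet, delta, kilo, foxtrot, charlie, golf]
Final RIGHT: [golf, echo, juliet, india, bravo, foxtrot, bravo, juliet]
i=0: L=bravo, R=golf=BASE -> take LEFT -> bravo
i=1: L=echo R=echo -> agree -> echo
i=2: L=juliet R=juliet -> agree -> juliet
i=3: L=delta, R=india=BASE -> take LEFT -> delta
i=4: L=kilo, R=bravo=BASE -> take LEFT -> kilo
i=5: L=foxtrot R=foxtrot -> agree -> foxtrot
i=6: BASE=delta L=charlie R=bravo all differ -> CONFLICT
i=7: L=golf=BASE, R=juliet -> take RIGHT -> juliet

Answer: bravo
echo
juliet
delta
kilo
foxtrot
<<<<<<< LEFT
charlie
=======
bravo
>>>>>>> RIGHT
juliet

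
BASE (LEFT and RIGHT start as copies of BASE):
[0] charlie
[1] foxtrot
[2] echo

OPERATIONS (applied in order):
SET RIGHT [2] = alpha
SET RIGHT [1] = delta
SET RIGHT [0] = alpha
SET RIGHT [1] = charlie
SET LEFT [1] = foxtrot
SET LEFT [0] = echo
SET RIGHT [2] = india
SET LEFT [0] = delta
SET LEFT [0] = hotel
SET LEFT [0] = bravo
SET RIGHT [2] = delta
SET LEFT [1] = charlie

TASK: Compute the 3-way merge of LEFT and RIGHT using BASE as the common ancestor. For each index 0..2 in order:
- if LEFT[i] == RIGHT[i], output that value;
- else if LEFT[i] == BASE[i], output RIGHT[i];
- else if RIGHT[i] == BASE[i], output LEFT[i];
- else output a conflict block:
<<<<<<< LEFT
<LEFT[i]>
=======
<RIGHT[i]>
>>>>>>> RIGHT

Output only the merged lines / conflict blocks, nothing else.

Final LEFT:  [bravo, charlie, echo]
Final RIGHT: [alpha, charlie, delta]
i=0: BASE=charlie L=bravo R=alpha all differ -> CONFLICT
i=1: L=charlie R=charlie -> agree -> charlie
i=2: L=echo=BASE, R=delta -> take RIGHT -> delta

Answer: <<<<<<< LEFT
bravo
=======
alpha
>>>>>>> RIGHT
charlie
delta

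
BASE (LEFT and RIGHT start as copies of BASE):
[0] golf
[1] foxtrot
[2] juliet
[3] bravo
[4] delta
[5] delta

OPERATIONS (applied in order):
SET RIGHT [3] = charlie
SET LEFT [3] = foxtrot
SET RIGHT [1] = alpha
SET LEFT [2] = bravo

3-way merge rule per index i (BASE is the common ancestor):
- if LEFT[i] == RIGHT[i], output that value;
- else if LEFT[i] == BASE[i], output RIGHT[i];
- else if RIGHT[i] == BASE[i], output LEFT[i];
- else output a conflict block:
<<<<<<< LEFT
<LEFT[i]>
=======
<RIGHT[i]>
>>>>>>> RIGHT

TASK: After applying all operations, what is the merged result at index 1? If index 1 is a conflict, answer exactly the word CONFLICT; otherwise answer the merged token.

Answer: alpha

Derivation:
Final LEFT:  [golf, foxtrot, bravo, foxtrot, delta, delta]
Final RIGHT: [golf, alpha, juliet, charlie, delta, delta]
i=0: L=golf R=golf -> agree -> golf
i=1: L=foxtrot=BASE, R=alpha -> take RIGHT -> alpha
i=2: L=bravo, R=juliet=BASE -> take LEFT -> bravo
i=3: BASE=bravo L=foxtrot R=charlie all differ -> CONFLICT
i=4: L=delta R=delta -> agree -> delta
i=5: L=delta R=delta -> agree -> delta
Index 1 -> alpha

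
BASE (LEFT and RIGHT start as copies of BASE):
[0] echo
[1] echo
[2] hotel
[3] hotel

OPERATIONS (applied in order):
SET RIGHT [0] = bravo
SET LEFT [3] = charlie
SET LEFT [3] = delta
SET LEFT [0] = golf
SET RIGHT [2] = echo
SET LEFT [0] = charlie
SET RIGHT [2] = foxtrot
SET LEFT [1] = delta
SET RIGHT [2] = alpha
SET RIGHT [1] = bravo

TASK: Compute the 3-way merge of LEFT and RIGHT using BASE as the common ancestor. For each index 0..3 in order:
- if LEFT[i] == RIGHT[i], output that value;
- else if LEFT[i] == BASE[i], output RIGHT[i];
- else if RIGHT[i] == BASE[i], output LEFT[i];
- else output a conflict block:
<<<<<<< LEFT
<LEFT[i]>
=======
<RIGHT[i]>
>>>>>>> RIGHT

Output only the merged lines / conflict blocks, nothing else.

Final LEFT:  [charlie, delta, hotel, delta]
Final RIGHT: [bravo, bravo, alpha, hotel]
i=0: BASE=echo L=charlie R=bravo all differ -> CONFLICT
i=1: BASE=echo L=delta R=bravo all differ -> CONFLICT
i=2: L=hotel=BASE, R=alpha -> take RIGHT -> alpha
i=3: L=delta, R=hotel=BASE -> take LEFT -> delta

Answer: <<<<<<< LEFT
charlie
=======
bravo
>>>>>>> RIGHT
<<<<<<< LEFT
delta
=======
bravo
>>>>>>> RIGHT
alpha
delta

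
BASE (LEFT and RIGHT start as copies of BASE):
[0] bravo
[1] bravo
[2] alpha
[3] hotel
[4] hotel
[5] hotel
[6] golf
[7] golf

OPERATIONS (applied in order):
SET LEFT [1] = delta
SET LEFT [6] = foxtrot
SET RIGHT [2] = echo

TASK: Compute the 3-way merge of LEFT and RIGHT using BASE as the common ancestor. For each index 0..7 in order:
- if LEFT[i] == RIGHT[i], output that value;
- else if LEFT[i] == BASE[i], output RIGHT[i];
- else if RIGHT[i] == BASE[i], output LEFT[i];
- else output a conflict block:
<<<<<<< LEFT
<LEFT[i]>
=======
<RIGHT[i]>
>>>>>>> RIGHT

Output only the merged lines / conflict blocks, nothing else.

Final LEFT:  [bravo, delta, alpha, hotel, hotel, hotel, foxtrot, golf]
Final RIGHT: [bravo, bravo, echo, hotel, hotel, hotel, golf, golf]
i=0: L=bravo R=bravo -> agree -> bravo
i=1: L=delta, R=bravo=BASE -> take LEFT -> delta
i=2: L=alpha=BASE, R=echo -> take RIGHT -> echo
i=3: L=hotel R=hotel -> agree -> hotel
i=4: L=hotel R=hotel -> agree -> hotel
i=5: L=hotel R=hotel -> agree -> hotel
i=6: L=foxtrot, R=golf=BASE -> take LEFT -> foxtrot
i=7: L=golf R=golf -> agree -> golf

Answer: bravo
delta
echo
hotel
hotel
hotel
foxtrot
golf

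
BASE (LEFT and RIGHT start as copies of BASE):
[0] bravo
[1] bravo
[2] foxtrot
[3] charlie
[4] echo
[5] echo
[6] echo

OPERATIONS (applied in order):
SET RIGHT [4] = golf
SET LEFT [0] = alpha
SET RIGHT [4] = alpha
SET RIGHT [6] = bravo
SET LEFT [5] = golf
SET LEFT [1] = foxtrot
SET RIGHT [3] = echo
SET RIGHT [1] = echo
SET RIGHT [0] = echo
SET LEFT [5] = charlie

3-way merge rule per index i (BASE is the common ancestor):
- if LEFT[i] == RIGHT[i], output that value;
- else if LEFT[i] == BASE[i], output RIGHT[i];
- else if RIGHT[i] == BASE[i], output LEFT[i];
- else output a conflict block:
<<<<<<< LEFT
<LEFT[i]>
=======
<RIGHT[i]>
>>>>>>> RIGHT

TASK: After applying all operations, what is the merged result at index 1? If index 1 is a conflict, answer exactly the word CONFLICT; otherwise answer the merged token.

Answer: CONFLICT

Derivation:
Final LEFT:  [alpha, foxtrot, foxtrot, charlie, echo, charlie, echo]
Final RIGHT: [echo, echo, foxtrot, echo, alpha, echo, bravo]
i=0: BASE=bravo L=alpha R=echo all differ -> CONFLICT
i=1: BASE=bravo L=foxtrot R=echo all differ -> CONFLICT
i=2: L=foxtrot R=foxtrot -> agree -> foxtrot
i=3: L=charlie=BASE, R=echo -> take RIGHT -> echo
i=4: L=echo=BASE, R=alpha -> take RIGHT -> alpha
i=5: L=charlie, R=echo=BASE -> take LEFT -> charlie
i=6: L=echo=BASE, R=bravo -> take RIGHT -> bravo
Index 1 -> CONFLICT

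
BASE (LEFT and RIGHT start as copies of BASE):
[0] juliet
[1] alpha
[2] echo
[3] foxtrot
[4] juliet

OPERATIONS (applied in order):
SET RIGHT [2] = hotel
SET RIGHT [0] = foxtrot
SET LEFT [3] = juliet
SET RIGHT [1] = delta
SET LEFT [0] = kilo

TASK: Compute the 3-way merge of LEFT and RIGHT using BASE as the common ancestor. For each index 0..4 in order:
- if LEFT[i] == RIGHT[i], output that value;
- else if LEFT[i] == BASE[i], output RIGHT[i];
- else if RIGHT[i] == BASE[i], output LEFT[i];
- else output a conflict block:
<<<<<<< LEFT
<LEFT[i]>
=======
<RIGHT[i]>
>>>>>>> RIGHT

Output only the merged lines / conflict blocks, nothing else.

Answer: <<<<<<< LEFT
kilo
=======
foxtrot
>>>>>>> RIGHT
delta
hotel
juliet
juliet

Derivation:
Final LEFT:  [kilo, alpha, echo, juliet, juliet]
Final RIGHT: [foxtrot, delta, hotel, foxtrot, juliet]
i=0: BASE=juliet L=kilo R=foxtrot all differ -> CONFLICT
i=1: L=alpha=BASE, R=delta -> take RIGHT -> delta
i=2: L=echo=BASE, R=hotel -> take RIGHT -> hotel
i=3: L=juliet, R=foxtrot=BASE -> take LEFT -> juliet
i=4: L=juliet R=juliet -> agree -> juliet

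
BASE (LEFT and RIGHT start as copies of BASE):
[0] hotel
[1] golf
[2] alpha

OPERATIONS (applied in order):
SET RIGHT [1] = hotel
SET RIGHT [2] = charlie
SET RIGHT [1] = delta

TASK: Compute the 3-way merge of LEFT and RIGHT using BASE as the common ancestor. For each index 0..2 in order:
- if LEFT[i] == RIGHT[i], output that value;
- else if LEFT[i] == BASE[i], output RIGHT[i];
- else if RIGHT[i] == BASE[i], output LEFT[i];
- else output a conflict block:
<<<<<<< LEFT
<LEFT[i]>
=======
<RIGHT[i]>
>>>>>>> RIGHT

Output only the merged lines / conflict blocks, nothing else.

Final LEFT:  [hotel, golf, alpha]
Final RIGHT: [hotel, delta, charlie]
i=0: L=hotel R=hotel -> agree -> hotel
i=1: L=golf=BASE, R=delta -> take RIGHT -> delta
i=2: L=alpha=BASE, R=charlie -> take RIGHT -> charlie

Answer: hotel
delta
charlie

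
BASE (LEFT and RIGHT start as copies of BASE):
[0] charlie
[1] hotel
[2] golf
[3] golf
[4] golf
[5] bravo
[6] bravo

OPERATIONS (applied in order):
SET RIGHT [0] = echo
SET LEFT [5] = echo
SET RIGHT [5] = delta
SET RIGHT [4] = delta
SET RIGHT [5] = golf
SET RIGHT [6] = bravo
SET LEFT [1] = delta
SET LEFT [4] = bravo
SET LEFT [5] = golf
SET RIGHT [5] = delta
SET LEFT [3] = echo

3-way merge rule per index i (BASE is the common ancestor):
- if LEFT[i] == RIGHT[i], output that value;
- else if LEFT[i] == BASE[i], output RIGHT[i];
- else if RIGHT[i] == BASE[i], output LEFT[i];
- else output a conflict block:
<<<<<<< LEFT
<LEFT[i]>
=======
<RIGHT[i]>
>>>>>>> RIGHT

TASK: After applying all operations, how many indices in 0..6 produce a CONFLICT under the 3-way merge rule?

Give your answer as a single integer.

Answer: 2

Derivation:
Final LEFT:  [charlie, delta, golf, echo, bravo, golf, bravo]
Final RIGHT: [echo, hotel, golf, golf, delta, delta, bravo]
i=0: L=charlie=BASE, R=echo -> take RIGHT -> echo
i=1: L=delta, R=hotel=BASE -> take LEFT -> delta
i=2: L=golf R=golf -> agree -> golf
i=3: L=echo, R=golf=BASE -> take LEFT -> echo
i=4: BASE=golf L=bravo R=delta all differ -> CONFLICT
i=5: BASE=bravo L=golf R=delta all differ -> CONFLICT
i=6: L=bravo R=bravo -> agree -> bravo
Conflict count: 2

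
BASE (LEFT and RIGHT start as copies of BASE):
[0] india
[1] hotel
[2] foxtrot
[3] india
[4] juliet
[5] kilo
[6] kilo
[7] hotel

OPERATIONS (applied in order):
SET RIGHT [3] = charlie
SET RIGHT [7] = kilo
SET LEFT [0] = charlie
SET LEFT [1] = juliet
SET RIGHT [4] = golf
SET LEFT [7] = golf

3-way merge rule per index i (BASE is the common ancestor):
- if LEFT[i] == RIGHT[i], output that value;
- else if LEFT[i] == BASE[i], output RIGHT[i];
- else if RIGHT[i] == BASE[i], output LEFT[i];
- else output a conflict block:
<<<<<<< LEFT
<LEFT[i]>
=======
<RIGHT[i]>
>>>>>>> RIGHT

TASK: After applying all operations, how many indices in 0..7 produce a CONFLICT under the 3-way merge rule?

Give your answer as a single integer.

Answer: 1

Derivation:
Final LEFT:  [charlie, juliet, foxtrot, india, juliet, kilo, kilo, golf]
Final RIGHT: [india, hotel, foxtrot, charlie, golf, kilo, kilo, kilo]
i=0: L=charlie, R=india=BASE -> take LEFT -> charlie
i=1: L=juliet, R=hotel=BASE -> take LEFT -> juliet
i=2: L=foxtrot R=foxtrot -> agree -> foxtrot
i=3: L=india=BASE, R=charlie -> take RIGHT -> charlie
i=4: L=juliet=BASE, R=golf -> take RIGHT -> golf
i=5: L=kilo R=kilo -> agree -> kilo
i=6: L=kilo R=kilo -> agree -> kilo
i=7: BASE=hotel L=golf R=kilo all differ -> CONFLICT
Conflict count: 1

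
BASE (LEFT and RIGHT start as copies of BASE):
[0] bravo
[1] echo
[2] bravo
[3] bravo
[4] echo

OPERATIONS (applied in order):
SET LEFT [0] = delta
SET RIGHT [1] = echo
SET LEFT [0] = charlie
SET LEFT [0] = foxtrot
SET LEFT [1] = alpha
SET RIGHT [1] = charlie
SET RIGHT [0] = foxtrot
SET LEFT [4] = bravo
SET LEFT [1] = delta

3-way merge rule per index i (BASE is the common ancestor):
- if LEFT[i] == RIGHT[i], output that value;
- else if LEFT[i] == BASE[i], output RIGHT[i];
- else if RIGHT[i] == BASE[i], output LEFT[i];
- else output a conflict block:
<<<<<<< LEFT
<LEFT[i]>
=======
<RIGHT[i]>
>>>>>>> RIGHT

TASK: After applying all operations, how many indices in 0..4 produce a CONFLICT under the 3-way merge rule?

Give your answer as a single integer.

Final LEFT:  [foxtrot, delta, bravo, bravo, bravo]
Final RIGHT: [foxtrot, charlie, bravo, bravo, echo]
i=0: L=foxtrot R=foxtrot -> agree -> foxtrot
i=1: BASE=echo L=delta R=charlie all differ -> CONFLICT
i=2: L=bravo R=bravo -> agree -> bravo
i=3: L=bravo R=bravo -> agree -> bravo
i=4: L=bravo, R=echo=BASE -> take LEFT -> bravo
Conflict count: 1

Answer: 1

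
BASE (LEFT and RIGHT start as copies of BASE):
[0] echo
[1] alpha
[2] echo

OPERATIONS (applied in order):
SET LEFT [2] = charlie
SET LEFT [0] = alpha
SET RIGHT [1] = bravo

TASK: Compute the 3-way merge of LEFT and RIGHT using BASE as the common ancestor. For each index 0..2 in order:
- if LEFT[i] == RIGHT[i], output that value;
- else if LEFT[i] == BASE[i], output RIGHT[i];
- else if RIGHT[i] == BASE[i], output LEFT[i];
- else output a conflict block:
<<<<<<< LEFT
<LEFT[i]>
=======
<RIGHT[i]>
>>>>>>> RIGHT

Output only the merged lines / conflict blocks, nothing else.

Final LEFT:  [alpha, alpha, charlie]
Final RIGHT: [echo, bravo, echo]
i=0: L=alpha, R=echo=BASE -> take LEFT -> alpha
i=1: L=alpha=BASE, R=bravo -> take RIGHT -> bravo
i=2: L=charlie, R=echo=BASE -> take LEFT -> charlie

Answer: alpha
bravo
charlie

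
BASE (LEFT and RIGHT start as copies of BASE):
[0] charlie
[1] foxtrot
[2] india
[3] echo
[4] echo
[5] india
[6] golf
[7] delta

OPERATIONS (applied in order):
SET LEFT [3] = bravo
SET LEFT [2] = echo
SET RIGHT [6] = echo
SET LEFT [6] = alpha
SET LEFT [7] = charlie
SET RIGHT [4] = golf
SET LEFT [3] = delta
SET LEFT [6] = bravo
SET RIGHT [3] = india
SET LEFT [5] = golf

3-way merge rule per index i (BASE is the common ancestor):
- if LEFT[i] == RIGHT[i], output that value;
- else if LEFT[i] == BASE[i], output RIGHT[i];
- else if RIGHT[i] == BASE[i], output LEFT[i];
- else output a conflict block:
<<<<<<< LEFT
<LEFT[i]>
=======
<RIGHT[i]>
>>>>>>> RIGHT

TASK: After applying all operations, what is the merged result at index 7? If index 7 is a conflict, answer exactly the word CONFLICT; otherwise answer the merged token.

Answer: charlie

Derivation:
Final LEFT:  [charlie, foxtrot, echo, delta, echo, golf, bravo, charlie]
Final RIGHT: [charlie, foxtrot, india, india, golf, india, echo, delta]
i=0: L=charlie R=charlie -> agree -> charlie
i=1: L=foxtrot R=foxtrot -> agree -> foxtrot
i=2: L=echo, R=india=BASE -> take LEFT -> echo
i=3: BASE=echo L=delta R=india all differ -> CONFLICT
i=4: L=echo=BASE, R=golf -> take RIGHT -> golf
i=5: L=golf, R=india=BASE -> take LEFT -> golf
i=6: BASE=golf L=bravo R=echo all differ -> CONFLICT
i=7: L=charlie, R=delta=BASE -> take LEFT -> charlie
Index 7 -> charlie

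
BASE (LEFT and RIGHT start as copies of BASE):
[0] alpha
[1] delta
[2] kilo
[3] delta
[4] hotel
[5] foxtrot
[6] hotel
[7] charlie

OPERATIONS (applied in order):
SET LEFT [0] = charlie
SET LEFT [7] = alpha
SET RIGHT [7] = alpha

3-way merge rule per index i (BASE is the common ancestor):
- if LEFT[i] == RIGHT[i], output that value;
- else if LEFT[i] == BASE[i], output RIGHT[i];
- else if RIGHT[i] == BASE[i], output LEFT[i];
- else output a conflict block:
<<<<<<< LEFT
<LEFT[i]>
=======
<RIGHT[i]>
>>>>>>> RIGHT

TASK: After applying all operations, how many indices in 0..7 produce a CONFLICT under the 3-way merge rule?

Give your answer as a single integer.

Final LEFT:  [charlie, delta, kilo, delta, hotel, foxtrot, hotel, alpha]
Final RIGHT: [alpha, delta, kilo, delta, hotel, foxtrot, hotel, alpha]
i=0: L=charlie, R=alpha=BASE -> take LEFT -> charlie
i=1: L=delta R=delta -> agree -> delta
i=2: L=kilo R=kilo -> agree -> kilo
i=3: L=delta R=delta -> agree -> delta
i=4: L=hotel R=hotel -> agree -> hotel
i=5: L=foxtrot R=foxtrot -> agree -> foxtrot
i=6: L=hotel R=hotel -> agree -> hotel
i=7: L=alpha R=alpha -> agree -> alpha
Conflict count: 0

Answer: 0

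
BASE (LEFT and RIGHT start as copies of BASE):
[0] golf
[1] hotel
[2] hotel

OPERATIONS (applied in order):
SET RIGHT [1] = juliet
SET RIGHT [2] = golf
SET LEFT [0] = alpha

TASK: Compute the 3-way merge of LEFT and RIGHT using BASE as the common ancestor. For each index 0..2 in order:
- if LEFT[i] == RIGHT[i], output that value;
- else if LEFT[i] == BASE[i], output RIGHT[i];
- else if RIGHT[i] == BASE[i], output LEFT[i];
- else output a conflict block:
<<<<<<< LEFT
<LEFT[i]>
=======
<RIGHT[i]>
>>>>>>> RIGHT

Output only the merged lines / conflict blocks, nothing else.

Answer: alpha
juliet
golf

Derivation:
Final LEFT:  [alpha, hotel, hotel]
Final RIGHT: [golf, juliet, golf]
i=0: L=alpha, R=golf=BASE -> take LEFT -> alpha
i=1: L=hotel=BASE, R=juliet -> take RIGHT -> juliet
i=2: L=hotel=BASE, R=golf -> take RIGHT -> golf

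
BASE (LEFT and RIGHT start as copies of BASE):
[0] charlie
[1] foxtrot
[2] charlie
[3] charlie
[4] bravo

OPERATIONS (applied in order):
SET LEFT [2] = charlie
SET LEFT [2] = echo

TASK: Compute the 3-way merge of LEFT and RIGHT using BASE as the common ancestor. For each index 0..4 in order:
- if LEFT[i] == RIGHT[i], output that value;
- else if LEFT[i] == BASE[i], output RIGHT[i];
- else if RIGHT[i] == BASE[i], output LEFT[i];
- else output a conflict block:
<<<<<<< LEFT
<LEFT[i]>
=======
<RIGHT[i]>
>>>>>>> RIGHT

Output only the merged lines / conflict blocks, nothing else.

Answer: charlie
foxtrot
echo
charlie
bravo

Derivation:
Final LEFT:  [charlie, foxtrot, echo, charlie, bravo]
Final RIGHT: [charlie, foxtrot, charlie, charlie, bravo]
i=0: L=charlie R=charlie -> agree -> charlie
i=1: L=foxtrot R=foxtrot -> agree -> foxtrot
i=2: L=echo, R=charlie=BASE -> take LEFT -> echo
i=3: L=charlie R=charlie -> agree -> charlie
i=4: L=bravo R=bravo -> agree -> bravo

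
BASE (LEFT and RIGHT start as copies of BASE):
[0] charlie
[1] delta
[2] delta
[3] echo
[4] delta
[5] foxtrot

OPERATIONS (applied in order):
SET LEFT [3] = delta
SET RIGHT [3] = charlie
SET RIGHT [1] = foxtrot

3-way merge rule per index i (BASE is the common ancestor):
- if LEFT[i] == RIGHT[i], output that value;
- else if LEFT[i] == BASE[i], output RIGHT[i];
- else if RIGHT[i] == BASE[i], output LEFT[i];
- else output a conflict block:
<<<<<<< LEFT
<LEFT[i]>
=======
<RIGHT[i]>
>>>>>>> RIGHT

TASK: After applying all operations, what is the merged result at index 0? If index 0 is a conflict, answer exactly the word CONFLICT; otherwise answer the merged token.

Final LEFT:  [charlie, delta, delta, delta, delta, foxtrot]
Final RIGHT: [charlie, foxtrot, delta, charlie, delta, foxtrot]
i=0: L=charlie R=charlie -> agree -> charlie
i=1: L=delta=BASE, R=foxtrot -> take RIGHT -> foxtrot
i=2: L=delta R=delta -> agree -> delta
i=3: BASE=echo L=delta R=charlie all differ -> CONFLICT
i=4: L=delta R=delta -> agree -> delta
i=5: L=foxtrot R=foxtrot -> agree -> foxtrot
Index 0 -> charlie

Answer: charlie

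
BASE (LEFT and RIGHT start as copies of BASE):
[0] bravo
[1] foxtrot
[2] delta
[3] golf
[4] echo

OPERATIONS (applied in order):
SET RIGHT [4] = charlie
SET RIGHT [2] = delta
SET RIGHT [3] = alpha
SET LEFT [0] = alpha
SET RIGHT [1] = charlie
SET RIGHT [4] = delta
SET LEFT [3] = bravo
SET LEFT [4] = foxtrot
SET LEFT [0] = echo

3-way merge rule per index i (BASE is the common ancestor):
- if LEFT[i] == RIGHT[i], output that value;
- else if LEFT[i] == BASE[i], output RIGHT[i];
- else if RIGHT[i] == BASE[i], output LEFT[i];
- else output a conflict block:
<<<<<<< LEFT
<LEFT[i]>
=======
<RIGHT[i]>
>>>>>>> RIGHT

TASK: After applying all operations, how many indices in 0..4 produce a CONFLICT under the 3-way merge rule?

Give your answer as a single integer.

Final LEFT:  [echo, foxtrot, delta, bravo, foxtrot]
Final RIGHT: [bravo, charlie, delta, alpha, delta]
i=0: L=echo, R=bravo=BASE -> take LEFT -> echo
i=1: L=foxtrot=BASE, R=charlie -> take RIGHT -> charlie
i=2: L=delta R=delta -> agree -> delta
i=3: BASE=golf L=bravo R=alpha all differ -> CONFLICT
i=4: BASE=echo L=foxtrot R=delta all differ -> CONFLICT
Conflict count: 2

Answer: 2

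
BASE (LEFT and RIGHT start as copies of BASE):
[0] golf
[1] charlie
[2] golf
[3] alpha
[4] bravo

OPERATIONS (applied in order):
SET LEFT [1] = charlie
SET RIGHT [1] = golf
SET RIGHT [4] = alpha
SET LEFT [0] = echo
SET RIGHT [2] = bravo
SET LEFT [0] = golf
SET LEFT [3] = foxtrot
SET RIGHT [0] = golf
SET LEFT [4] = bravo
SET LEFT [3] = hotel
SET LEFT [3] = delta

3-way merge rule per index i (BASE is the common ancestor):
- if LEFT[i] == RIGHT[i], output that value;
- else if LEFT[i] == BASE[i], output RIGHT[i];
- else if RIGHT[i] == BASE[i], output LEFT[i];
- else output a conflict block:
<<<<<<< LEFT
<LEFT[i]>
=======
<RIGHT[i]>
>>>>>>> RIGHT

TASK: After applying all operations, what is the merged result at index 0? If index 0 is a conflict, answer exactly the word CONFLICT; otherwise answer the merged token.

Final LEFT:  [golf, charlie, golf, delta, bravo]
Final RIGHT: [golf, golf, bravo, alpha, alpha]
i=0: L=golf R=golf -> agree -> golf
i=1: L=charlie=BASE, R=golf -> take RIGHT -> golf
i=2: L=golf=BASE, R=bravo -> take RIGHT -> bravo
i=3: L=delta, R=alpha=BASE -> take LEFT -> delta
i=4: L=bravo=BASE, R=alpha -> take RIGHT -> alpha
Index 0 -> golf

Answer: golf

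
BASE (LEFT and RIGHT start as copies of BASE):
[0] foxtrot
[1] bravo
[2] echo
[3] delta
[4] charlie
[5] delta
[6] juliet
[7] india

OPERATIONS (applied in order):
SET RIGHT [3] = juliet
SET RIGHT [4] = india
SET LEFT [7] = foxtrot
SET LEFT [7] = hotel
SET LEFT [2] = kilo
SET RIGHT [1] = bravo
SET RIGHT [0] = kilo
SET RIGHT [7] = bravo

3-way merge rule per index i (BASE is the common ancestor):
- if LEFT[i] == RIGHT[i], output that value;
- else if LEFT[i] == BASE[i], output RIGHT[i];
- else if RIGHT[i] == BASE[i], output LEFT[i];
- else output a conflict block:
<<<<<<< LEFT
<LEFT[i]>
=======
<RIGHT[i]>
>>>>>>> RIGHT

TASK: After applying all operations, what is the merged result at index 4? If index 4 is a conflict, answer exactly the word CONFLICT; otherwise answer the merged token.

Final LEFT:  [foxtrot, bravo, kilo, delta, charlie, delta, juliet, hotel]
Final RIGHT: [kilo, bravo, echo, juliet, india, delta, juliet, bravo]
i=0: L=foxtrot=BASE, R=kilo -> take RIGHT -> kilo
i=1: L=bravo R=bravo -> agree -> bravo
i=2: L=kilo, R=echo=BASE -> take LEFT -> kilo
i=3: L=delta=BASE, R=juliet -> take RIGHT -> juliet
i=4: L=charlie=BASE, R=india -> take RIGHT -> india
i=5: L=delta R=delta -> agree -> delta
i=6: L=juliet R=juliet -> agree -> juliet
i=7: BASE=india L=hotel R=bravo all differ -> CONFLICT
Index 4 -> india

Answer: india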